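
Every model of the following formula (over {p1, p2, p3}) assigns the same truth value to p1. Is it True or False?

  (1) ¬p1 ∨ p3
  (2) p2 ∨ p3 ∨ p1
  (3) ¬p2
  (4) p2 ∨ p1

True

Suppose p1 = False.
From the singleton clause (¬p2), p2 = False.
That conflicts with the unit clause (p2).
So every satisfying assignment has p1 = True.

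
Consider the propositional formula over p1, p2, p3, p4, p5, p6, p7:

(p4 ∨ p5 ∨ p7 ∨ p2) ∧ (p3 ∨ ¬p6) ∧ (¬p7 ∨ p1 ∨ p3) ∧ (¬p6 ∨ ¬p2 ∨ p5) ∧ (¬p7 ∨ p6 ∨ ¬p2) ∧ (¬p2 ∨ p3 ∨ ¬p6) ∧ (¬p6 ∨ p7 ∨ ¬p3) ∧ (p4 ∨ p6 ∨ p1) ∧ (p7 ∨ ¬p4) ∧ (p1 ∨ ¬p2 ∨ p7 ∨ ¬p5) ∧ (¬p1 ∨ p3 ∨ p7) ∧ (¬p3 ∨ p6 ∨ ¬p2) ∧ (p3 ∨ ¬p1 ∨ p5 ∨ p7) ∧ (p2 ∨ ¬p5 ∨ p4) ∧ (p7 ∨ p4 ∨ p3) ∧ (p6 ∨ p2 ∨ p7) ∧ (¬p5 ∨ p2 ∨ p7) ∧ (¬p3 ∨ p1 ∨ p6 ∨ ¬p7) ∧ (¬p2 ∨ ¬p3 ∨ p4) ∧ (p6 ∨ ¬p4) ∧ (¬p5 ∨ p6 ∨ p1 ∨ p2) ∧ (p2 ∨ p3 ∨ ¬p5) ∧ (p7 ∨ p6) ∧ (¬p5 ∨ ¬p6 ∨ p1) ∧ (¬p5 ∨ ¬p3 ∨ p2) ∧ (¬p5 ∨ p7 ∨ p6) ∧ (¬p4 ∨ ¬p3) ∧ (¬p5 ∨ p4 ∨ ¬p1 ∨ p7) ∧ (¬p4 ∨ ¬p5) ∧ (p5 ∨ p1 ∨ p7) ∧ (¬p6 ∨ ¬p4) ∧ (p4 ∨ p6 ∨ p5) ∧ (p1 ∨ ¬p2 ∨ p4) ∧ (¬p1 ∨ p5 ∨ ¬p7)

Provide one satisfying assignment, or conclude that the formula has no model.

p1=False, p2=False, p3=True, p4=False, p5=False, p6=True, p7=True

Branch on p3: set p3 = True.
Unit clause (¬p4) forces p4 = False.
Unit clause (¬p2) forces p2 = False.
Unit clause (¬p5) forces p5 = False.
Unit clause (p7) forces p7 = True.
Unit clause (p6) forces p6 = True.
Unit clause (¬p1) forces p1 = False.
All clauses are satisfied.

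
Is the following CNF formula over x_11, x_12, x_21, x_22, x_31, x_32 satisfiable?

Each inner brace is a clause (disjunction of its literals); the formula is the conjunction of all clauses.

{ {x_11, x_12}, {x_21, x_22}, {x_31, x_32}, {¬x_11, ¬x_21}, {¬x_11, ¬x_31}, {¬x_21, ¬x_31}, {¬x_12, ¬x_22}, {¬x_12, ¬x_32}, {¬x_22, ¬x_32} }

Suppose x_11 = True.
From the singleton clause (¬x_21), x_21 = False.
From the singleton clause (x_22), x_22 = True.
From the singleton clause (¬x_31), x_31 = False.
From the singleton clause (x_32), x_32 = True.
That conflicts with the unit clause (¬x_32).
That branch fails; take x_11 = False instead.
From the singleton clause (x_12), x_12 = True.
From the singleton clause (¬x_22), x_22 = False.
From the singleton clause (x_21), x_21 = True.
From the singleton clause (¬x_31), x_31 = False.
From the singleton clause (x_32), x_32 = True.
That conflicts with the unit clause (¬x_32).
Both values of x_11 lead to a conflict.
No assignment satisfies every clause.

No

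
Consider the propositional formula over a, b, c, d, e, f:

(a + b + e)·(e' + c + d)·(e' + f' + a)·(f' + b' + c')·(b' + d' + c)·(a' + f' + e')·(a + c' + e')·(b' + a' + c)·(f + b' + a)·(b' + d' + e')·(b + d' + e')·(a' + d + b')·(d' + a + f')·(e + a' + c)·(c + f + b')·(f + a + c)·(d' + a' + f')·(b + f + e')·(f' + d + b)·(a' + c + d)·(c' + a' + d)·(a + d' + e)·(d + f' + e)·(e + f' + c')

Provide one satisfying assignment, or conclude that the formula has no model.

a: 1; b: 1; c: 1; d: 1; e: 0; f: 0

Case a = 1:
Case f = 0:
Case b = 1:
From the singleton clause (c), c = 1.
From the singleton clause (d), d = 1.
From the singleton clause (e'), e = 0.
Every clause now holds.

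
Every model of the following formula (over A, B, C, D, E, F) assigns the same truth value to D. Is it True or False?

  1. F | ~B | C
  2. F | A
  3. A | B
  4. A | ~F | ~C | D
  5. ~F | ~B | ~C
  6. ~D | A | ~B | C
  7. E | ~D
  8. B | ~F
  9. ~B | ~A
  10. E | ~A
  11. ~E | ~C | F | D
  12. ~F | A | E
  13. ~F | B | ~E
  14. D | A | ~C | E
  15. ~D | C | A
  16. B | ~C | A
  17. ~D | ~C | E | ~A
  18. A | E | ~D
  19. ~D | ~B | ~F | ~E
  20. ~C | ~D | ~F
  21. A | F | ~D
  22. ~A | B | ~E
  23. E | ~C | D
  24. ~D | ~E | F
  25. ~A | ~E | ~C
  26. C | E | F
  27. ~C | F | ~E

Suppose D = 1.
From the singleton clause (E), E = 1.
From the singleton clause (F), F = 1.
From the singleton clause (B), B = 1.
But (~B) is also a unit clause — contradiction.
So every satisfying assignment has D = False.

False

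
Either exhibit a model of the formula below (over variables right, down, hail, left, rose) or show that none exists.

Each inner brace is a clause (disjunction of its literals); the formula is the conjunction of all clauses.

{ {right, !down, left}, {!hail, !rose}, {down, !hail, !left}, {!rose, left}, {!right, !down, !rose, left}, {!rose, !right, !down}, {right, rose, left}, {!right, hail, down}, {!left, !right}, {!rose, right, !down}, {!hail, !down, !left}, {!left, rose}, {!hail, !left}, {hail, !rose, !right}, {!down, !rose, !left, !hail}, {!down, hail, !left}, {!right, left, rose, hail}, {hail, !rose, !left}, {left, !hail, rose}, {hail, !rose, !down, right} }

Branch on hail: set hail = false.
Branch on rose: set rose = false.
The clause (!left) is unit, so left = false.
The clause (right) is unit, so right = true.
That conflicts with the unit clause (!right).
That branch fails; take rose = true instead.
The clause (left) is unit, so left = true.
That conflicts with the unit clause (!left).
Neither rose = true nor rose = false works.
That branch fails; take hail = true instead.
The clause (!rose) is unit, so rose = false.
The clause (!left) is unit, so left = false.
That conflicts with the unit clause (left).
Neither hail = true nor hail = false works.

UNSATISFIABLE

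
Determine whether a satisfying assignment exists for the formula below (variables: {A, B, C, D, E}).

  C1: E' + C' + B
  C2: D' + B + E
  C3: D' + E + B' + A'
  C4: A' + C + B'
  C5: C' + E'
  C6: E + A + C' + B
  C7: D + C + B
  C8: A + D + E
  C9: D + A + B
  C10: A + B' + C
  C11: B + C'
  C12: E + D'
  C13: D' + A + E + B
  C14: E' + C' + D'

Case C = 0:
Case A = 0:
Unit clause (B') forces B = 0.
Unit clause (D) forces D = 1.
Unit clause (E) forces E = 1.
All clauses are satisfied.
A satisfying assignment: A=0; B=0; C=0; D=1; E=1.

Yes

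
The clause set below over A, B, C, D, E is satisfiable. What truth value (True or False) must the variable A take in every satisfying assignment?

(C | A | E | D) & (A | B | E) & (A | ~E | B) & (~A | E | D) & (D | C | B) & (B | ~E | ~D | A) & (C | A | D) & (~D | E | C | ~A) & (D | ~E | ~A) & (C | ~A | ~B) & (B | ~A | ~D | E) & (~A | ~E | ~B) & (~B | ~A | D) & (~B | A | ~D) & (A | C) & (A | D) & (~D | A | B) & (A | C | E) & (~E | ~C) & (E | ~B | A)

True

Suppose A = 0.
The clause (C) is unit, so C = 1.
The clause (D) is unit, so D = 1.
The clause (~B) is unit, so B = 0.
That conflicts with the unit clause (B).
So every satisfying assignment has A = True.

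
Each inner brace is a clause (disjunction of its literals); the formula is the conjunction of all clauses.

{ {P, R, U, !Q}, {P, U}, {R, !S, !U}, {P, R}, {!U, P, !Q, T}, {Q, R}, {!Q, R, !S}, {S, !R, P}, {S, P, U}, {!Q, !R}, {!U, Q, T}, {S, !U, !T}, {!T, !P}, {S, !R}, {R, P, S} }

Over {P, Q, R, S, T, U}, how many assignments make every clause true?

There are 2^6 = 64 truth assignments over (P, Q, R, S, T, U).
Split on T. With T = true, the clauses containing T are satisfied and !T drops from the rest; 1 of the 2^5 = 32 assignments to the other variables satisfy what remains.
With T = false, by the same count on the reduced clause set, 3 assignments work.
(One model: P=F, Q=F, R=T, S=T, T=T, U=T.)
Total: 1 + 3 = 4.

4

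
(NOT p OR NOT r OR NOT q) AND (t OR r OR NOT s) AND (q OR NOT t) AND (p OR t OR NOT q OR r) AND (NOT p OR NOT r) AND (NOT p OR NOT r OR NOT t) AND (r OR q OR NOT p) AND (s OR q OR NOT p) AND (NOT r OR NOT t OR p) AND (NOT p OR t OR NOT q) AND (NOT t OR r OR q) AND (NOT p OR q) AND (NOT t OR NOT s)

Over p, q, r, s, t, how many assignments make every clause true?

There are 2^5 = 32 truth assignments over (p, q, r, s, t).
Split on t. With t = true, the clauses containing t are satisfied and NOT t drops from the rest; 2 of the 2^4 = 16 assignments to the other variables satisfy what remains.
With t = false, by the same count on the reduced clause set, 5 assignments work.
Total: 2 + 5 = 7.

7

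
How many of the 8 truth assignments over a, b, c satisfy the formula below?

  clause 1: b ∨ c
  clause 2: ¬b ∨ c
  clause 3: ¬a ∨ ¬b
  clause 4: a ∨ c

There are 2^3 = 8 truth assignments over (a, b, c).
Check each against the 4 clauses (columns in the order a, b, c):
  F F F  ✗ fails (b ∨ c)
  F F T  ✓ satisfies all
  F T F  ✗ fails (¬b ∨ c)
  F T T  ✓ satisfies all
  T F F  ✗ fails (b ∨ c)
  T F T  ✓ satisfies all
  T T F  ✗ fails (¬b ∨ c)
  T T T  ✗ fails (¬a ∨ ¬b)
3 of the 8 rows are models.

3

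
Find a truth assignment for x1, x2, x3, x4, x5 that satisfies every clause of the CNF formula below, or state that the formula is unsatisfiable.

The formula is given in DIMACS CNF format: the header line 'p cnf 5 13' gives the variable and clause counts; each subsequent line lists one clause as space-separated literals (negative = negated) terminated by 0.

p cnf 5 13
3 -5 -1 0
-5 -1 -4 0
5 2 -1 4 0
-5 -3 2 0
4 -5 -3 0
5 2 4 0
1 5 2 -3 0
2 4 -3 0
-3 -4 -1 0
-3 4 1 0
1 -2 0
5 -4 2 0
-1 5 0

x1 ↦ False,  x2 ↦ False,  x3 ↦ False,  x4 ↦ True,  x5 ↦ True

Branch on x1: set x1 = False.
(¬x2) alone gives x2 = False.
Branch on x5: set x5 = True.
(¬x3) alone gives x3 = False.
All clauses hold; x4 can take either value.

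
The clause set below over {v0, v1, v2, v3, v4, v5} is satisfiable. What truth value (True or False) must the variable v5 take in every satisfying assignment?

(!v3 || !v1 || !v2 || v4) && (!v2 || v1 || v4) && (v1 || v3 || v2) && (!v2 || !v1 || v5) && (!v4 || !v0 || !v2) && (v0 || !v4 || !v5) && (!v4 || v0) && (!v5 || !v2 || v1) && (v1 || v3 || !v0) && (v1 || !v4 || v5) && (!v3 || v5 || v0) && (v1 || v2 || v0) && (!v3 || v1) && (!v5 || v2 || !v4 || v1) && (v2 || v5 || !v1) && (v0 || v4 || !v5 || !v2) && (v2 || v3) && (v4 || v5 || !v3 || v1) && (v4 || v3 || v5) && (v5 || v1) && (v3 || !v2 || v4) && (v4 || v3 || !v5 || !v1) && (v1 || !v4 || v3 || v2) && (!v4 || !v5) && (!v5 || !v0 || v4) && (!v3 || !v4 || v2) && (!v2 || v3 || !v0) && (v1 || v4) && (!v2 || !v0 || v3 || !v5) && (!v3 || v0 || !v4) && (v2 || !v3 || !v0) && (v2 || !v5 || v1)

Suppose v5 = false.
From the singleton clause (v1), v1 = true.
From the singleton clause (!v2), v2 = false.
But (v2) is also a unit clause — contradiction.
So every satisfying assignment has v5 = True.

True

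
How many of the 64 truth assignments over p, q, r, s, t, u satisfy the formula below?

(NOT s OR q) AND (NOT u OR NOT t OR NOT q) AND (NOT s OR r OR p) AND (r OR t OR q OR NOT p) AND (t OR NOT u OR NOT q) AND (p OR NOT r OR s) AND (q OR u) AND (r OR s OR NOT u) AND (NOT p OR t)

There are 2^6 = 64 truth assignments over (p, q, r, s, t, u).
Split on s. With s = true, the clauses containing s are satisfied and NOT s drops from the rest; 4 of the 2^5 = 32 assignments to the other variables satisfy what remains.
With s = false, by the same count on the reduced clause set, 5 assignments work.
(One model: p=F, q=T, r=F, s=F, t=F, u=F.)
Total: 4 + 5 = 9.

9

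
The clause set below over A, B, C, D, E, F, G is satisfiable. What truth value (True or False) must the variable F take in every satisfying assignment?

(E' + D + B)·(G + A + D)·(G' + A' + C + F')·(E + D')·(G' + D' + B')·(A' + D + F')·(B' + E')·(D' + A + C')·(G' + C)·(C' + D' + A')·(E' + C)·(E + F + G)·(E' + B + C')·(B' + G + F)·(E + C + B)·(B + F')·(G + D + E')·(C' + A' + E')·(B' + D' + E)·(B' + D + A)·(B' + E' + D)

False

Suppose F = 1.
(B) alone gives B = 1.
(E') alone gives E = 0.
(D') alone gives D = 0.
(A') alone gives A = 0.
But (A) is also a unit clause — contradiction.
So every satisfying assignment has F = False.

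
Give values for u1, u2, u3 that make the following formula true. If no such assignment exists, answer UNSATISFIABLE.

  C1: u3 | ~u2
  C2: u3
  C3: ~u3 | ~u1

Unit clause (u3) forces u3 = 1.
Unit clause (~u1) forces u1 = 0.
Every clause is now satisfied; u2 is unconstrained.

u1 ↦ 0,  u2 ↦ 1,  u3 ↦ 1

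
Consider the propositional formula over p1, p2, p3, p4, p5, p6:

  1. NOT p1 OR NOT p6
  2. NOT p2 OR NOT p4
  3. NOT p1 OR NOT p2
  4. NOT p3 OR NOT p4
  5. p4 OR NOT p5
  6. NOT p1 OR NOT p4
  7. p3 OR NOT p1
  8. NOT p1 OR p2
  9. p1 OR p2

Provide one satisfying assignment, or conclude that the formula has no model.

p1 ↦ false,  p2 ↦ true,  p3 ↦ false,  p4 ↦ false,  p5 ↦ false,  p6 ↦ true

Branch on p1: set p1 = false.
The clause (p2) is unit, so p2 = true.
The clause (NOT p4) is unit, so p4 = false.
The clause (NOT p5) is unit, so p5 = false.
No clause remains; p3, p6 are free.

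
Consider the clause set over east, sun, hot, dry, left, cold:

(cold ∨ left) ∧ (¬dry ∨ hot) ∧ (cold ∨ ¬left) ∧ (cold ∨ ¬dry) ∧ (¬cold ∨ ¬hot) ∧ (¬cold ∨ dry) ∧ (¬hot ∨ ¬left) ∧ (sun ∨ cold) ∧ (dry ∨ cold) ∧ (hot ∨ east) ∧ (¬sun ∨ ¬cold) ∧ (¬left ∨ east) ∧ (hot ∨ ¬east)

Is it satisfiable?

Suppose cold = True.
From the singleton clause (¬hot), hot = False.
From the singleton clause (¬dry), dry = False.
That conflicts with the unit clause (dry).
Backtrack on cold: now try cold = False.
From the singleton clause (left), left = True.
That conflicts with the unit clause (¬left).
Neither cold = True nor cold = False works.
No assignment satisfies every clause.

No, unsatisfiable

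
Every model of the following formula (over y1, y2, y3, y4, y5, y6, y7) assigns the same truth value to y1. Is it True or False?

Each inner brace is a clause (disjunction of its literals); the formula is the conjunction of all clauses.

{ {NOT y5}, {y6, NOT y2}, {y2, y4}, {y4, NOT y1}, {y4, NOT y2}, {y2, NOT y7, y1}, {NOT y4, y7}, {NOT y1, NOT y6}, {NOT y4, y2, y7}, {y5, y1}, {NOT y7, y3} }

Suppose y1 = false.
From the singleton clause (NOT y5), y5 = false.
But (y5) is also a unit clause — contradiction.
So every satisfying assignment has y1 = True.

True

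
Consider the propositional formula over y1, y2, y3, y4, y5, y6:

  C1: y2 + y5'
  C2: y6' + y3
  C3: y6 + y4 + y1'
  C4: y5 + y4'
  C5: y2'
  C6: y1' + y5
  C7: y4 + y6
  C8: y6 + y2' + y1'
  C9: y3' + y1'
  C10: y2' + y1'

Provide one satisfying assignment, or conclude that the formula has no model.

y1=0; y2=0; y3=1; y4=0; y5=0; y6=1

(y2') alone gives y2 = 0.
(y5') alone gives y5 = 0.
(y4') alone gives y4 = 0.
(y1') alone gives y1 = 0.
(y6) alone gives y6 = 1.
(y3) alone gives y3 = 1.
Every clause now holds.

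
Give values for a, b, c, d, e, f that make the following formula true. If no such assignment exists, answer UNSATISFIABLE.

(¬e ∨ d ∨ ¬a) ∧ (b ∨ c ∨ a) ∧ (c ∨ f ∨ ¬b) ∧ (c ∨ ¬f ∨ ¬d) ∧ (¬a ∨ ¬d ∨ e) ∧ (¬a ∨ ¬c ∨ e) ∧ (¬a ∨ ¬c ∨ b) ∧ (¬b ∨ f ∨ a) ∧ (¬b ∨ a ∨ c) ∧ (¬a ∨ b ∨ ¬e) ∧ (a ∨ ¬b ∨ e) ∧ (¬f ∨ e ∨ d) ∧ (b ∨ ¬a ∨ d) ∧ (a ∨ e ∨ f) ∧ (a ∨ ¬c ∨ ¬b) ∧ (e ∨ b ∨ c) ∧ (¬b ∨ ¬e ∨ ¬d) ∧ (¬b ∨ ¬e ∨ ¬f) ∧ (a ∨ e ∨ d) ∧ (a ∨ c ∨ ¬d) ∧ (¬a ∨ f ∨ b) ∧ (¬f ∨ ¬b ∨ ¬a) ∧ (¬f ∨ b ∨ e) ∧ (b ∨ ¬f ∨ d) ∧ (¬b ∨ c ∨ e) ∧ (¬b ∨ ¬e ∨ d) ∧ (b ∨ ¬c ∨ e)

Try e = True.
Try d = True.
Unit clause (¬b) forces b = False.
Unit clause (¬a) forces a = False.
Unit clause (c) forces c = True.
Every clause is now satisfied; f is unconstrained.

a ↦ False; b ↦ False; c ↦ True; d ↦ True; e ↦ True; f ↦ False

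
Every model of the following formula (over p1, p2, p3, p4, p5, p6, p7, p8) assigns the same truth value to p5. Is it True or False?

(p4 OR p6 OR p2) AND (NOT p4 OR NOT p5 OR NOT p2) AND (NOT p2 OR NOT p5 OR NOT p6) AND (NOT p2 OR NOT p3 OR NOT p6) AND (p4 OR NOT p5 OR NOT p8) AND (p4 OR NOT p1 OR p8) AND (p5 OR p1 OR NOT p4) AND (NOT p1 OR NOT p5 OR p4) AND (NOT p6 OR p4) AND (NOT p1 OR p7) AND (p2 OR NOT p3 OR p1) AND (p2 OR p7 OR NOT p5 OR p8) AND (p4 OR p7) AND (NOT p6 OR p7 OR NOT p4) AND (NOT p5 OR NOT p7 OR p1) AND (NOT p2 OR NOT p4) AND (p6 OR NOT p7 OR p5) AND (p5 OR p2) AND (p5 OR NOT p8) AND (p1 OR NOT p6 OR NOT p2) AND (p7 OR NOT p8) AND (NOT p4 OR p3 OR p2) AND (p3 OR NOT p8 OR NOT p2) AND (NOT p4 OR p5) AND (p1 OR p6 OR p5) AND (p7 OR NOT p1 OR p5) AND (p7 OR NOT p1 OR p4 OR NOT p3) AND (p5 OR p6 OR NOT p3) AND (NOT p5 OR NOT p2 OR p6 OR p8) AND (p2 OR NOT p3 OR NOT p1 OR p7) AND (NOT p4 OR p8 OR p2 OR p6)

True

Suppose p5 = false.
(p2) alone gives p2 = true.
(NOT p4) alone gives p4 = false.
(NOT p6) alone gives p6 = false.
(p7) alone gives p7 = true.
That conflicts with the unit clause (NOT p7).
So every satisfying assignment has p5 = True.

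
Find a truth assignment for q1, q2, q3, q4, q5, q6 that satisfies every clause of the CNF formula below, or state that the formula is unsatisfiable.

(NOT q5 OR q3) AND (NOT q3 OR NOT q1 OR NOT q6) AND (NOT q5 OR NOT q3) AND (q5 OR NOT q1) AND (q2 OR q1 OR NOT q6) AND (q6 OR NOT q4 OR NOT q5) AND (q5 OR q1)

UNSATISFIABLE

Branch on q5: set q5 = false.
(NOT q1) alone gives q1 = false.
But (q1) is also a unit clause — contradiction.
Backtrack on q5: now try q5 = true.
(q3) alone gives q3 = true.
But (NOT q3) is also a unit clause — contradiction.
Either choice for q5 ends in contradiction.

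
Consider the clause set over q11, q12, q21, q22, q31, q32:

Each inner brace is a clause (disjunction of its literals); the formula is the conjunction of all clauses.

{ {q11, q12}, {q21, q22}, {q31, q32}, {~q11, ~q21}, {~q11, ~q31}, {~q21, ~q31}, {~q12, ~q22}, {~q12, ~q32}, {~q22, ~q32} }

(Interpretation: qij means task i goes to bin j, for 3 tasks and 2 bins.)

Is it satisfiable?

No

Branch on q11: set q11 = 1.
(~q21) alone gives q21 = 0.
(q22) alone gives q22 = 1.
(~q31) alone gives q31 = 0.
(q32) alone gives q32 = 1.
But (~q32) is also a unit clause — contradiction.
So q11 must be the other value — set q11 = 0.
(q12) alone gives q12 = 1.
(~q22) alone gives q22 = 0.
(q21) alone gives q21 = 1.
(~q31) alone gives q31 = 0.
(q32) alone gives q32 = 1.
But (~q32) is also a unit clause — contradiction.
Either choice for q11 ends in contradiction.
No assignment satisfies every clause.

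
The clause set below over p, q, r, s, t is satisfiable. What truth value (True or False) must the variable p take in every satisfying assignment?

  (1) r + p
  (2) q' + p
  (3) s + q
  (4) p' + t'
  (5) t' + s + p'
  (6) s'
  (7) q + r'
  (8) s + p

Suppose p = 0.
The clause (r) is unit, so r = 1.
The clause (q') is unit, so q = 0.
Now (q) is unsatisfied and unit — conflict.
So every satisfying assignment has p = True.

True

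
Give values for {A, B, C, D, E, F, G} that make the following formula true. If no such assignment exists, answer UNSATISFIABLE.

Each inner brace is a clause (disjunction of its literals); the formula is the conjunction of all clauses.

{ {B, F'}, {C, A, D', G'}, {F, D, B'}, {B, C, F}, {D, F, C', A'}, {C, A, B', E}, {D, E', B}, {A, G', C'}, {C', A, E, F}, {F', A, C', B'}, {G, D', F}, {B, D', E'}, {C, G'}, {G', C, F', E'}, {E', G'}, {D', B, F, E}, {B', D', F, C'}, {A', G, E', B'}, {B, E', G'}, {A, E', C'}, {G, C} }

A=1, B=1, C=1, D=1, E=0, F=1, G=0

Case B = 1:
Case F = 1:
Case A = 1:
Case C = 1:
Case E = 0:
All clauses hold; D, G can take either value.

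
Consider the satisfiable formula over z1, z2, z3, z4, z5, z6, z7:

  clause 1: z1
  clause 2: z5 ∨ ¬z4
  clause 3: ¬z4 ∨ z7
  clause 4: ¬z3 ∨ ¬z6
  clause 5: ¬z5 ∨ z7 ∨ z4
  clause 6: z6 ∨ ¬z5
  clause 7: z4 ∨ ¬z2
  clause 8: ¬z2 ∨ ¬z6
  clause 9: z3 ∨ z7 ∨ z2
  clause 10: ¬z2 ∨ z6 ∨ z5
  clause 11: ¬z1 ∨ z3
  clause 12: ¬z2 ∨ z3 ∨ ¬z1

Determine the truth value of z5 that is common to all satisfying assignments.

Suppose z5 = True.
From the singleton clause (z1), z1 = True.
From the singleton clause (z6), z6 = True.
From the singleton clause (¬z3), z3 = False.
Now (z3) is unsatisfied and unit — conflict.
So every satisfying assignment has z5 = False.

False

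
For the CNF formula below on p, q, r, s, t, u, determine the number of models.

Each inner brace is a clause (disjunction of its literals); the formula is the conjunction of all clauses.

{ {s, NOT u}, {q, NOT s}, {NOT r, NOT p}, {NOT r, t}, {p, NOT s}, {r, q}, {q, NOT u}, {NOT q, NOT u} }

8

There are 2^6 = 64 truth assignments over (p, q, r, s, t, u).
Split on q. With q = true, the clauses containing q are satisfied and NOT q drops from the rest; 7 of the 2^5 = 32 assignments to the other variables satisfy what remains.
With q = false, by the same count on the reduced clause set, 1 assignment works.
Total: 7 + 1 = 8.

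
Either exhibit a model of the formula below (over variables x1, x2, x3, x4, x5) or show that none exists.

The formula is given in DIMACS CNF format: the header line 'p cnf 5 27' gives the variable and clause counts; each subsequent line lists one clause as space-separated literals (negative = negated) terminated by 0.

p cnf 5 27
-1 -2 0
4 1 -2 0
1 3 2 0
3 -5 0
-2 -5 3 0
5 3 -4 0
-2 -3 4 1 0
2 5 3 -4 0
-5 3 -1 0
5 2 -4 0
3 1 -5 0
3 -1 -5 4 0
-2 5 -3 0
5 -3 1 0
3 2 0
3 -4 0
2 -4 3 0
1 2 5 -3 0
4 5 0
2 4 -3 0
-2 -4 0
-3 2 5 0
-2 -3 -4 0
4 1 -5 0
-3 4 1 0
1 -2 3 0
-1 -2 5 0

Case x1 = False:
Case x4 = True:
The clause (x3) is unit, so x3 = True.
The clause (x5) is unit, so x5 = True.
The clause (¬x2) is unit, so x2 = False.
All clauses are satisfied.

x1 ↦ False; x2 ↦ False; x3 ↦ True; x4 ↦ True; x5 ↦ True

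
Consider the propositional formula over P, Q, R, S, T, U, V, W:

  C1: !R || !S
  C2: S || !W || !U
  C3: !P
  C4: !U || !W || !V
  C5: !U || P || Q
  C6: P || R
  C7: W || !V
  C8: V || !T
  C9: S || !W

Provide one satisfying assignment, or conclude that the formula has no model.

P=false,  Q=false,  R=true,  S=false,  T=false,  U=false,  V=false,  W=false

Unit clause (!P) forces P = false.
Unit clause (R) forces R = true.
Unit clause (!S) forces S = false.
Unit clause (!W) forces W = false.
Unit clause (!V) forces V = false.
Unit clause (!T) forces T = false.
Branch on U: set U = false.
Every clause is now satisfied; Q is unconstrained.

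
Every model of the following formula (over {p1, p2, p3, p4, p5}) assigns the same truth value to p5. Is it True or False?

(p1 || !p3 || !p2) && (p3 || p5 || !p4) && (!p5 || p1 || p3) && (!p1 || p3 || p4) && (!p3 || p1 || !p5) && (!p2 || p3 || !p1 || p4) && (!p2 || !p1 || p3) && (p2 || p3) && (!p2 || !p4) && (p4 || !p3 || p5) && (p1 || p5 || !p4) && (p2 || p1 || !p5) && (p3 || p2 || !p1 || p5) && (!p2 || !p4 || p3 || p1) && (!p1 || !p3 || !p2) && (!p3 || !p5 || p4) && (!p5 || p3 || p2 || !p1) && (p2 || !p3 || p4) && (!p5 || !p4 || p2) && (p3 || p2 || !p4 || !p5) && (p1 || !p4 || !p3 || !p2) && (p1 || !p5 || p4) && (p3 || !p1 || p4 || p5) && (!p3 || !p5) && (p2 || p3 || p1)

Suppose p5 = true.
Unit clause (!p3) forces p3 = false.
Unit clause (p1) forces p1 = true.
Unit clause (p4) forces p4 = true.
Unit clause (!p2) forces p2 = false.
But (p2) is also a unit clause — contradiction.
So every satisfying assignment has p5 = False.

False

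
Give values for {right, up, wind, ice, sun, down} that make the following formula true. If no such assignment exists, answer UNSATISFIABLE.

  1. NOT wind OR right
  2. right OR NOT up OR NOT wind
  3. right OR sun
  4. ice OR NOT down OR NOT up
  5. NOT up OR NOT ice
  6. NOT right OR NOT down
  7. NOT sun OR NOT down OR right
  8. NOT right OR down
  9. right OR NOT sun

Try wind = false.
Try right = true.
Unit clause (NOT down) forces down = false.
But (down) is also a unit clause — contradiction.
Undo right and try right = false.
Unit clause (sun) forces sun = true.
But (NOT sun) is also a unit clause — contradiction.
Either choice for right ends in contradiction.
Undo wind and try wind = true.
Unit clause (right) forces right = true.
Unit clause (NOT down) forces down = false.
But (down) is also a unit clause — contradiction.
Either choice for wind ends in contradiction.

UNSATISFIABLE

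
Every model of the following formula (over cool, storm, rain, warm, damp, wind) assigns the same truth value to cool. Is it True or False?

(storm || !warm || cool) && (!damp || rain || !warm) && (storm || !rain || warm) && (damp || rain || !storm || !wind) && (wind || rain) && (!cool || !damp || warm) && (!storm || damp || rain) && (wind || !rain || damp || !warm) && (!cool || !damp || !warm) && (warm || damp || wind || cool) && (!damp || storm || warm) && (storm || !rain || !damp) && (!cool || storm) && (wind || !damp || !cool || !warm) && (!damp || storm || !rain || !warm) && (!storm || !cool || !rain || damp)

Suppose cool = true.
(storm) alone gives storm = true.
Branch on wind: set wind = true.
Branch on damp: set damp = true.
(warm) alone gives warm = true.
But (!warm) is also a unit clause — contradiction.
So damp must be the other value — set damp = false.
(rain) alone gives rain = true.
But (!rain) is also a unit clause — contradiction.
Either choice for damp ends in contradiction.
So wind must be the other value — set wind = false.
(rain) alone gives rain = true.
(damp) alone gives damp = true.
(warm) alone gives warm = true.
But (!warm) is also a unit clause — contradiction.
Either choice for wind ends in contradiction.
So every satisfying assignment has cool = False.

False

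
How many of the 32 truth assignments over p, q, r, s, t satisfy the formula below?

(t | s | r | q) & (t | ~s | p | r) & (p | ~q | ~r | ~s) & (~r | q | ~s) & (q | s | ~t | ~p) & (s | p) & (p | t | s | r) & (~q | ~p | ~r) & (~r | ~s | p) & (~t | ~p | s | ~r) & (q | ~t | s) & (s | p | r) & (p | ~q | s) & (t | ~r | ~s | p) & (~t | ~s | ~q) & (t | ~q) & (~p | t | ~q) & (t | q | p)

5

There are 2^5 = 32 truth assignments over (p, q, r, s, t).
Split on q. With q = 1, the clauses containing q are satisfied and ~q drops from the rest; 1 of the 2^4 = 16 assignments to the other variables satisfy what remains.
With q = 0, by the same count on the reduced clause set, 4 assignments work.
(One model: p=F, q=F, r=F, s=T, t=T.)
Total: 1 + 4 = 5.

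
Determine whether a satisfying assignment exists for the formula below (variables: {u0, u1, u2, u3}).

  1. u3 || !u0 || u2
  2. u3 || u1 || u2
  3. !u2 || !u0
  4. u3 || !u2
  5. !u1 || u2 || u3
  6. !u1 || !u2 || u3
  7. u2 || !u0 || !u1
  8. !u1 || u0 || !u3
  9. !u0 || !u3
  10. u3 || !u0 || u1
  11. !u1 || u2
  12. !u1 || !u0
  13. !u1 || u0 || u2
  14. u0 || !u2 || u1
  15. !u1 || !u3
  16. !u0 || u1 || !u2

Satisfiable

Case u2 = false:
Unit clause (!u1) forces u1 = false.
Unit clause (u3) forces u3 = true.
Unit clause (!u0) forces u0 = false.
This assignment satisfies each clause.
A satisfying assignment: u0 ↦ false,  u1 ↦ false,  u2 ↦ false,  u3 ↦ true.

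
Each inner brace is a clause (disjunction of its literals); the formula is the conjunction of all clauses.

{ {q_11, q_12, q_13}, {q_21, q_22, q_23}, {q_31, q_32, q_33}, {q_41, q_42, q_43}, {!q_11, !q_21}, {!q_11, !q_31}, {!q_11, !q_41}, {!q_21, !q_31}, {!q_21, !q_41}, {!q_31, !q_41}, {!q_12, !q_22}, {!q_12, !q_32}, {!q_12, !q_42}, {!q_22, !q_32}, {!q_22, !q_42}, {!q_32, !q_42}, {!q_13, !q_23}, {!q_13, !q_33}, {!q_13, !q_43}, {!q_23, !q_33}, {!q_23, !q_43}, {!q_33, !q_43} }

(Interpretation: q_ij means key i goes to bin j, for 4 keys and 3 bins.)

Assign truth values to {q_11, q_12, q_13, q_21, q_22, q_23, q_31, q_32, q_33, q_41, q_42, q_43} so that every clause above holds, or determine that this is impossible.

Try q_11 = false.
Try q_12 = true.
From the singleton clause (!q_22), q_22 = false.
From the singleton clause (!q_32), q_32 = false.
From the singleton clause (!q_42), q_42 = false.
Try q_21 = true.
From the singleton clause (!q_31), q_31 = false.
From the singleton clause (q_33), q_33 = true.
From the singleton clause (!q_41), q_41 = false.
From the singleton clause (q_43), q_43 = true.
But (!q_43) is also a unit clause — contradiction.
That branch fails; take q_21 = false instead.
From the singleton clause (q_23), q_23 = true.
From the singleton clause (!q_13), q_13 = false.
From the singleton clause (!q_33), q_33 = false.
From the singleton clause (q_31), q_31 = true.
From the singleton clause (!q_41), q_41 = false.
From the singleton clause (q_43), q_43 = true.
But (!q_43) is also a unit clause — contradiction.
Neither q_21 = true nor q_21 = false works.
That branch fails; take q_12 = false instead.
From the singleton clause (q_13), q_13 = true.
From the singleton clause (!q_23), q_23 = false.
From the singleton clause (!q_33), q_33 = false.
From the singleton clause (!q_43), q_43 = false.
Try q_21 = true.
From the singleton clause (!q_31), q_31 = false.
From the singleton clause (q_32), q_32 = true.
From the singleton clause (!q_41), q_41 = false.
From the singleton clause (q_42), q_42 = true.
But (!q_42) is also a unit clause — contradiction.
That branch fails; take q_21 = false instead.
From the singleton clause (q_22), q_22 = true.
From the singleton clause (!q_32), q_32 = false.
From the singleton clause (q_31), q_31 = true.
From the singleton clause (!q_41), q_41 = false.
From the singleton clause (q_42), q_42 = true.
But (!q_42) is also a unit clause — contradiction.
Neither q_21 = true nor q_21 = false works.
Neither q_12 = true nor q_12 = false works.
That branch fails; take q_11 = true instead.
From the singleton clause (!q_21), q_21 = false.
From the singleton clause (!q_31), q_31 = false.
From the singleton clause (!q_41), q_41 = false.
Try q_22 = true.
From the singleton clause (!q_12), q_12 = false.
From the singleton clause (!q_32), q_32 = false.
From the singleton clause (q_33), q_33 = true.
From the singleton clause (!q_42), q_42 = false.
From the singleton clause (q_43), q_43 = true.
But (!q_43) is also a unit clause — contradiction.
That branch fails; take q_22 = false instead.
From the singleton clause (q_23), q_23 = true.
From the singleton clause (!q_13), q_13 = false.
From the singleton clause (!q_33), q_33 = false.
From the singleton clause (q_32), q_32 = true.
From the singleton clause (!q_12), q_12 = false.
From the singleton clause (!q_42), q_42 = false.
From the singleton clause (q_43), q_43 = true.
But (!q_43) is also a unit clause — contradiction.
Neither q_22 = true nor q_22 = false works.
Neither q_11 = true nor q_11 = false works.

UNSATISFIABLE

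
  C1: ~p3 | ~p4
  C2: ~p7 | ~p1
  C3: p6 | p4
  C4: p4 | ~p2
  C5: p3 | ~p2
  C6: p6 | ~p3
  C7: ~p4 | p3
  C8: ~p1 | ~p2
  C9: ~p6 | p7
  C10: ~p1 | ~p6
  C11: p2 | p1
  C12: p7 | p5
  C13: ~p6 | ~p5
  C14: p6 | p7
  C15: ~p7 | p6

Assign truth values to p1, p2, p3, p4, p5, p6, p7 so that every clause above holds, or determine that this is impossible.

UNSATISFIABLE

Case p3 = 0:
Unit clause (~p2) forces p2 = 0.
Unit clause (~p4) forces p4 = 0.
Unit clause (p6) forces p6 = 1.
Unit clause (p7) forces p7 = 1.
Unit clause (~p1) forces p1 = 0.
That conflicts with the unit clause (p1).
So p3 must be the other value — set p3 = 1.
Unit clause (~p4) forces p4 = 0.
Unit clause (p6) forces p6 = 1.
Unit clause (~p2) forces p2 = 0.
Unit clause (p7) forces p7 = 1.
Unit clause (~p1) forces p1 = 0.
That conflicts with the unit clause (p1).
Neither p3 = 1 nor p3 = 0 works.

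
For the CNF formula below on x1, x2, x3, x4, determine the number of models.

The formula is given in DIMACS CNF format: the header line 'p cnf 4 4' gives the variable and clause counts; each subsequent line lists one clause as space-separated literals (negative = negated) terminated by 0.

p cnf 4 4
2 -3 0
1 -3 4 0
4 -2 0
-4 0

2

There are 2^4 = 16 truth assignments over (x1, x2, x3, x4).
Split on x4. With x4 = True, the clauses containing x4 are satisfied and ¬x4 drops from the rest; 0 of the 2^3 = 8 assignments to the other variables satisfy what remains.
With x4 = False, by the same count on the reduced clause set, 2 assignments work.
Total: 0 + 2 = 2.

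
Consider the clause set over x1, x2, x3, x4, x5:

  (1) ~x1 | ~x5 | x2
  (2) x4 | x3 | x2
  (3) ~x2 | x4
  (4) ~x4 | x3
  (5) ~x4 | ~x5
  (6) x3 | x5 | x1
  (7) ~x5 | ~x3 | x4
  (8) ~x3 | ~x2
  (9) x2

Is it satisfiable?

From the singleton clause (x2), x2 = 1.
From the singleton clause (x4), x4 = 1.
From the singleton clause (x3), x3 = 1.
That conflicts with the unit clause (~x3).
No assignment satisfies every clause.

No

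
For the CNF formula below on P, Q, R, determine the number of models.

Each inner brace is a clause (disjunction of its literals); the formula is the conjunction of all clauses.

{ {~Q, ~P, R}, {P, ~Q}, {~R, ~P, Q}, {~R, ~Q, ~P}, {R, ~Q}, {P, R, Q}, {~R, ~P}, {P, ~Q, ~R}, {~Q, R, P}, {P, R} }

There are 2^3 = 8 truth assignments over (P, Q, R).
Check each against the 10 clauses (columns in the order P, Q, R):
  F F F  ✗ fails (P | R | Q)
  F F T  ✓ satisfies all
  F T F  ✗ fails (P | ~Q)
  F T T  ✗ fails (P | ~Q)
  T F F  ✓ satisfies all
  T F T  ✗ fails (~R | ~P | Q)
  T T F  ✗ fails (~Q | ~P | R)
  T T T  ✗ fails (~R | ~Q | ~P)
2 of the 8 rows are models.

2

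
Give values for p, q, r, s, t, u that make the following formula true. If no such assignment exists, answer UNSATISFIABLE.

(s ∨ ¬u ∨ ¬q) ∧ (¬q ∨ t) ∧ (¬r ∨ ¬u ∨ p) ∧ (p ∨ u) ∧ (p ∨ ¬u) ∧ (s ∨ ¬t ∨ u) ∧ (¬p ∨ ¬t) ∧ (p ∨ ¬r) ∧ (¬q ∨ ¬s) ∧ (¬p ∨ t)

UNSATISFIABLE

Case q = False:
Case p = True:
(¬t) alone gives t = False.
Now (t) is unsatisfied and unit — conflict.
Backtrack on p: now try p = False.
(u) alone gives u = True.
Now (¬u) is unsatisfied and unit — conflict.
Either choice for p ends in contradiction.
Backtrack on q: now try q = True.
(t) alone gives t = True.
(¬p) alone gives p = False.
(u) alone gives u = True.
Now (¬u) is unsatisfied and unit — conflict.
Either choice for q ends in contradiction.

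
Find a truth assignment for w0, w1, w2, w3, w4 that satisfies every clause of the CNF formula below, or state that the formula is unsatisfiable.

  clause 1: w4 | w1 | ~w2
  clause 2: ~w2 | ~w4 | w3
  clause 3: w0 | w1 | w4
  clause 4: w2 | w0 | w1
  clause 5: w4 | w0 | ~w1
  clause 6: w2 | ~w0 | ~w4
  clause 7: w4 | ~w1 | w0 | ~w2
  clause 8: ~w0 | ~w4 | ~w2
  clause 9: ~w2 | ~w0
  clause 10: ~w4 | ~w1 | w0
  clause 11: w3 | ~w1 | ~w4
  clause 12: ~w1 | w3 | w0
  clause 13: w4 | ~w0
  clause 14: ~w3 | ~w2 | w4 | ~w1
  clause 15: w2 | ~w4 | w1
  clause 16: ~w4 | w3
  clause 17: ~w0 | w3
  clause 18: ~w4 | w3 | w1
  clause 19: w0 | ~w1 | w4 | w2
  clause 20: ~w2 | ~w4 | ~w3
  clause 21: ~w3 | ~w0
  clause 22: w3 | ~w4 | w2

Try w2 = 0.
Try w0 = 1.
(~w4) alone gives w4 = 0.
But (w4) is also a unit clause — contradiction.
So w0 must be the other value — set w0 = 0.
(w1) alone gives w1 = 1.
(w4) alone gives w4 = 1.
But (~w4) is also a unit clause — contradiction.
Neither w0 = 1 nor w0 = 0 works.
So w2 must be the other value — set w2 = 1.
(~w0) alone gives w0 = 0.
Try w4 = 1.
(w3) alone gives w3 = 1.
But (~w3) is also a unit clause — contradiction.
So w4 must be the other value — set w4 = 0.
(w1) alone gives w1 = 1.
But (~w1) is also a unit clause — contradiction.
Neither w4 = 1 nor w4 = 0 works.
Neither w2 = 1 nor w2 = 0 works.

UNSATISFIABLE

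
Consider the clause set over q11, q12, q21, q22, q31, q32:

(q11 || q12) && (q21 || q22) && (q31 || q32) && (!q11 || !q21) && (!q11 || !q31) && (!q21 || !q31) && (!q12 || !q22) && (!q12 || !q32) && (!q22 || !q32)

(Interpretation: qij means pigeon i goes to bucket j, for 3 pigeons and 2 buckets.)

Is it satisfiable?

No

Branch on q11: set q11 = true.
Unit clause (!q21) forces q21 = false.
Unit clause (q22) forces q22 = true.
Unit clause (!q31) forces q31 = false.
Unit clause (q32) forces q32 = true.
Now (!q32) is unsatisfied and unit — conflict.
Backtrack on q11: now try q11 = false.
Unit clause (q12) forces q12 = true.
Unit clause (!q22) forces q22 = false.
Unit clause (q21) forces q21 = true.
Unit clause (!q31) forces q31 = false.
Unit clause (q32) forces q32 = true.
Now (!q32) is unsatisfied and unit — conflict.
Both values of q11 lead to a conflict.
No assignment satisfies every clause.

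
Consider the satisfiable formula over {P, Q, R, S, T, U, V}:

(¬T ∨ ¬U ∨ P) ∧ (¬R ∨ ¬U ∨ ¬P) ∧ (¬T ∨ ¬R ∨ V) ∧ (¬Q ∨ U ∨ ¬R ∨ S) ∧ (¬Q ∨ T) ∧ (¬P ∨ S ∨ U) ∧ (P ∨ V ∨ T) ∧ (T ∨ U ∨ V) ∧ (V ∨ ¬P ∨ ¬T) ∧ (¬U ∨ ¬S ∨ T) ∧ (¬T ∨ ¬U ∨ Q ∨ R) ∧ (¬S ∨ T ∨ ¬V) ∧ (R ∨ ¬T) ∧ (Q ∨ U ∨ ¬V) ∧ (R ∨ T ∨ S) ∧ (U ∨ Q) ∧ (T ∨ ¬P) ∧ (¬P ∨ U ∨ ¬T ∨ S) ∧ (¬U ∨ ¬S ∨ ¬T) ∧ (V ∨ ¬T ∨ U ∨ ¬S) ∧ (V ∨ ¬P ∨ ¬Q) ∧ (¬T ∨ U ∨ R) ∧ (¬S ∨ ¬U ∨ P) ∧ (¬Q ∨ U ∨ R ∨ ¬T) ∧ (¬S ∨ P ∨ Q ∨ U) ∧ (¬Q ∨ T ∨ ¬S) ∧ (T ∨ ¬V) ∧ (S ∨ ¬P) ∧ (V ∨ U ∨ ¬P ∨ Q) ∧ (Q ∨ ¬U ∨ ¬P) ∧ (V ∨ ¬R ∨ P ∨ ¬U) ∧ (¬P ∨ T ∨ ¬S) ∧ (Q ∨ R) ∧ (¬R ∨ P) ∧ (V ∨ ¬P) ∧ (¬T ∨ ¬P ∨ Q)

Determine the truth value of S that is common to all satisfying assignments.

True

Suppose S = False.
From the singleton clause (¬P), P = False.
From the singleton clause (¬R), R = False.
From the singleton clause (¬T), T = False.
That conflicts with the unit clause (T).
So every satisfying assignment has S = True.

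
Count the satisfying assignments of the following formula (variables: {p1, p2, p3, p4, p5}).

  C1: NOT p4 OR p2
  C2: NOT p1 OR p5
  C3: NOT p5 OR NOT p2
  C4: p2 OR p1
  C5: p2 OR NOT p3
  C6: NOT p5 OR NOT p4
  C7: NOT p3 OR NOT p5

5

There are 2^5 = 32 truth assignments over (p1, p2, p3, p4, p5).
Split on p1. With p1 = true, the clauses containing p1 are satisfied and NOT p1 drops from the rest; 1 of the 2^4 = 16 assignments to the other variables satisfy what remains.
With p1 = false, by the same count on the reduced clause set, 4 assignments work.
(One model: p1=F, p2=T, p3=F, p4=F, p5=F.)
Total: 1 + 4 = 5.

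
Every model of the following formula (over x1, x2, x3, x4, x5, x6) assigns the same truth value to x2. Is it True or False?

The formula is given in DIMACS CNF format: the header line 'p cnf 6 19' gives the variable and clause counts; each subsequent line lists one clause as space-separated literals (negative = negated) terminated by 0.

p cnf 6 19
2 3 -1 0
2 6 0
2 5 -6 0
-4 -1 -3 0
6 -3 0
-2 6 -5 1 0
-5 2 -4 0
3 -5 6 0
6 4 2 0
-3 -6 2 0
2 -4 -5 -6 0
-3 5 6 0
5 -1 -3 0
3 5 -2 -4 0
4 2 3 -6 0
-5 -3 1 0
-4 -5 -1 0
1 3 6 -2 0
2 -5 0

True

Suppose x2 = False.
Unit clause (x6) forces x6 = True.
Unit clause (x5) forces x5 = True.
But (¬x5) is also a unit clause — contradiction.
So every satisfying assignment has x2 = True.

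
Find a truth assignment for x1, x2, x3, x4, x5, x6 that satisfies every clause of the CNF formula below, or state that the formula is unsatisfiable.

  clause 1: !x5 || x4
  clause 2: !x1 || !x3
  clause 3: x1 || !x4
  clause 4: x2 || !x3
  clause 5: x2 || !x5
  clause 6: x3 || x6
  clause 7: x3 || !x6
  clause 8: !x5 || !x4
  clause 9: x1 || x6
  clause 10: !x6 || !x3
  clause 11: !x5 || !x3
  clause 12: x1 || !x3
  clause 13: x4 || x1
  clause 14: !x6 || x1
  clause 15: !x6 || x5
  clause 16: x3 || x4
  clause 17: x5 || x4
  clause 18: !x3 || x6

UNSATISFIABLE

Try x5 = false.
Unit clause (!x6) forces x6 = false.
Unit clause (x3) forces x3 = true.
That conflicts with the unit clause (!x3).
Backtrack on x5: now try x5 = true.
Unit clause (x4) forces x4 = true.
That conflicts with the unit clause (!x4).
Either choice for x5 ends in contradiction.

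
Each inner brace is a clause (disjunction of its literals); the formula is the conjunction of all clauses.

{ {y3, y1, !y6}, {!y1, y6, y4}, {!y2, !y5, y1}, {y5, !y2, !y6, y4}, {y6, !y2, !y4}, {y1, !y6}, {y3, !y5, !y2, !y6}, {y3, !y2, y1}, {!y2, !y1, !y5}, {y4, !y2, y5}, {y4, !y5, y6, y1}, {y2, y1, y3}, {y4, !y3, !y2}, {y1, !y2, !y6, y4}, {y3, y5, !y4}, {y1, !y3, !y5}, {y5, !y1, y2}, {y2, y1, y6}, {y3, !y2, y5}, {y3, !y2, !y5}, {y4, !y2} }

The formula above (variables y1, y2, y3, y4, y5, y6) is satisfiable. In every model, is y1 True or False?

Suppose y1 = false.
(!y6) alone gives y6 = false.
(y2) alone gives y2 = true.
(!y5) alone gives y5 = false.
(!y4) alone gives y4 = false.
Now (y4) is unsatisfied and unit — conflict.
So every satisfying assignment has y1 = True.

True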